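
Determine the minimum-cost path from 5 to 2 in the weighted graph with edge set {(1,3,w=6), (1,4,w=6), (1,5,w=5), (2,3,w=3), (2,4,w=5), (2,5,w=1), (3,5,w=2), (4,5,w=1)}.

Step 1: Build adjacency list with weights:
  1: 3(w=6), 4(w=6), 5(w=5)
  2: 3(w=3), 4(w=5), 5(w=1)
  3: 1(w=6), 2(w=3), 5(w=2)
  4: 1(w=6), 2(w=5), 5(w=1)
  5: 1(w=5), 2(w=1), 3(w=2), 4(w=1)

Step 2: Apply Dijkstra's algorithm from vertex 5:
  Visit vertex 5 (distance=0)
    Update dist[1] = 5
    Update dist[2] = 1
    Update dist[3] = 2
    Update dist[4] = 1
  Visit vertex 2 (distance=1)

Step 3: Shortest path: 5 -> 2
Total weight: 1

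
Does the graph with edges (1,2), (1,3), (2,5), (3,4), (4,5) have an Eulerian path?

Step 1: Find the degree of each vertex:
  deg(1) = 2
  deg(2) = 2
  deg(3) = 2
  deg(4) = 2
  deg(5) = 2

Step 2: Count vertices with odd degree:
  All vertices have even degree (0 odd-degree vertices)

Step 3: Apply Euler's theorem:
  - Eulerian circuit exists iff graph is connected and all vertices have even degree
  - Eulerian path exists iff graph is connected and has 0 or 2 odd-degree vertices

Graph is connected with 0 odd-degree vertices.
Both Eulerian circuit and Eulerian path exist.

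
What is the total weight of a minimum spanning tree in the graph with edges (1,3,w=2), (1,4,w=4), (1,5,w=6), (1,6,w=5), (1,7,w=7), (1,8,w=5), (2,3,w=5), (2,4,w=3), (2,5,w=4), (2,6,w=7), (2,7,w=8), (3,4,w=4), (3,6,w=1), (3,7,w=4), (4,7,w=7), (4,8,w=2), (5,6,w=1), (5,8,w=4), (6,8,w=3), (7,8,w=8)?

Apply Kruskal's algorithm (sort edges by weight, add if no cycle):

Sorted edges by weight:
  (3,6) w=1
  (5,6) w=1
  (1,3) w=2
  (4,8) w=2
  (2,4) w=3
  (6,8) w=3
  (1,4) w=4
  (2,5) w=4
  (3,4) w=4
  (3,7) w=4
  (5,8) w=4
  (1,8) w=5
  (1,6) w=5
  (2,3) w=5
  (1,5) w=6
  (1,7) w=7
  (2,6) w=7
  (4,7) w=7
  (2,7) w=8
  (7,8) w=8

Add edge (3,6) w=1 -- no cycle. Running total: 1
Add edge (5,6) w=1 -- no cycle. Running total: 2
Add edge (1,3) w=2 -- no cycle. Running total: 4
Add edge (4,8) w=2 -- no cycle. Running total: 6
Add edge (2,4) w=3 -- no cycle. Running total: 9
Add edge (6,8) w=3 -- no cycle. Running total: 12
Skip edge (1,4) w=4 -- would create cycle
Skip edge (2,5) w=4 -- would create cycle
Skip edge (3,4) w=4 -- would create cycle
Add edge (3,7) w=4 -- no cycle. Running total: 16

MST edges: (3,6,w=1), (5,6,w=1), (1,3,w=2), (4,8,w=2), (2,4,w=3), (6,8,w=3), (3,7,w=4)
Total MST weight: 1 + 1 + 2 + 2 + 3 + 3 + 4 = 16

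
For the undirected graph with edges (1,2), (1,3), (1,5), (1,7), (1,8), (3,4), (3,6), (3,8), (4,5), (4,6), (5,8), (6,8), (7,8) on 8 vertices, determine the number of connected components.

Step 1: Build adjacency list from edges:
  1: 2, 3, 5, 7, 8
  2: 1
  3: 1, 4, 6, 8
  4: 3, 5, 6
  5: 1, 4, 8
  6: 3, 4, 8
  7: 1, 8
  8: 1, 3, 5, 6, 7

Step 2: Run BFS/DFS from vertex 1:
  Visited: {1, 2, 3, 5, 7, 8, 4, 6}
  Reached 8 of 8 vertices

Step 3: All 8 vertices reached from vertex 1, so the graph is connected.
Number of connected components: 1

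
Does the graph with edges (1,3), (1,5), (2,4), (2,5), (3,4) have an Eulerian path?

Step 1: Find the degree of each vertex:
  deg(1) = 2
  deg(2) = 2
  deg(3) = 2
  deg(4) = 2
  deg(5) = 2

Step 2: Count vertices with odd degree:
  All vertices have even degree (0 odd-degree vertices)

Step 3: Apply Euler's theorem:
  - Eulerian circuit exists iff graph is connected and all vertices have even degree
  - Eulerian path exists iff graph is connected and has 0 or 2 odd-degree vertices

Graph is connected with 0 odd-degree vertices.
Both Eulerian circuit and Eulerian path exist.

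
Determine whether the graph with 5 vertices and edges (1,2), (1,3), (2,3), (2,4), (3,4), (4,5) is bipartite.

Step 1: Attempt 2-coloring using BFS:
  Start at vertex 1, assign color 0
  Color vertex 2 with color 1 (neighbor of 1)
  Color vertex 3 with color 1 (neighbor of 1)

Step 2: Conflict found! Vertices 2 and 3 are adjacent but have the same color.
This means the graph contains an odd cycle.

The graph is NOT bipartite.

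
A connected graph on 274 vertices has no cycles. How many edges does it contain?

A tree on n vertices always has exactly n - 1 edges.
For n = 274: edges = 274 - 1 = 273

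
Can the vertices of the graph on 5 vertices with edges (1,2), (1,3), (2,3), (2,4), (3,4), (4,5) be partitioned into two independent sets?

Step 1: Attempt 2-coloring using BFS:
  Start at vertex 1, assign color 0
  Color vertex 2 with color 1 (neighbor of 1)
  Color vertex 3 with color 1 (neighbor of 1)

Step 2: Conflict found! Vertices 2 and 3 are adjacent but have the same color.
This means the graph contains an odd cycle.

The graph is NOT bipartite.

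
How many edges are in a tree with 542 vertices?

A tree on n vertices always has exactly n - 1 edges.
For n = 542: edges = 542 - 1 = 541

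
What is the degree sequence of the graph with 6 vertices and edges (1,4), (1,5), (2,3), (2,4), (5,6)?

Step 1: Count edges incident to each vertex:
  deg(1) = 2 (neighbors: 4, 5)
  deg(2) = 2 (neighbors: 3, 4)
  deg(3) = 1 (neighbors: 2)
  deg(4) = 2 (neighbors: 1, 2)
  deg(5) = 2 (neighbors: 1, 6)
  deg(6) = 1 (neighbors: 5)

Step 2: Sort degrees in non-increasing order:
  Degrees: [2, 2, 1, 2, 2, 1] -> sorted: [2, 2, 2, 2, 1, 1]

Degree sequence: [2, 2, 2, 2, 1, 1]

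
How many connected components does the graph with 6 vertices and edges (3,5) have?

Step 1: Build adjacency list from edges:
  1: (none)
  2: (none)
  3: 5
  4: (none)
  5: 3
  6: (none)

Step 2: Run BFS/DFS from vertex 1:
  Visited: {1}
  Reached 1 of 6 vertices

Step 3: Only 1 of 6 vertices reached. Graph is disconnected.
Connected components: {1}, {2}, {3, 5}, {4}, {6}
Number of connected components: 5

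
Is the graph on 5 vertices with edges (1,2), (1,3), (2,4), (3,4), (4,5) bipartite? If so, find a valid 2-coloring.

Step 1: Attempt 2-coloring using BFS:
  Start at vertex 1, assign color 0
  Color vertex 2 with color 1 (neighbor of 1)
  Color vertex 3 with color 1 (neighbor of 1)
  Color vertex 4 with color 0 (neighbor of 2)
  Color vertex 5 with color 1 (neighbor of 4)

Step 2: 2-coloring succeeded. No conflicts found.
  Set A (color 0): {1, 4}
  Set B (color 1): {2, 3, 5}

The graph is bipartite with partition {1, 4}, {2, 3, 5}.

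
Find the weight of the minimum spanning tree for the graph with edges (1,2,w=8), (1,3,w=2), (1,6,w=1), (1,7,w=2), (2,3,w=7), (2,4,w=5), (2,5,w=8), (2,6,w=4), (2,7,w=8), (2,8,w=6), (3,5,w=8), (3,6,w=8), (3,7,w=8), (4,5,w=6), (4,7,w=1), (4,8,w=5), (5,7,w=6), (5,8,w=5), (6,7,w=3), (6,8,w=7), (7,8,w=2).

Apply Kruskal's algorithm (sort edges by weight, add if no cycle):

Sorted edges by weight:
  (1,6) w=1
  (4,7) w=1
  (1,3) w=2
  (1,7) w=2
  (7,8) w=2
  (6,7) w=3
  (2,6) w=4
  (2,4) w=5
  (4,8) w=5
  (5,8) w=5
  (2,8) w=6
  (4,5) w=6
  (5,7) w=6
  (2,3) w=7
  (6,8) w=7
  (1,2) w=8
  (2,7) w=8
  (2,5) w=8
  (3,6) w=8
  (3,5) w=8
  (3,7) w=8

Add edge (1,6) w=1 -- no cycle. Running total: 1
Add edge (4,7) w=1 -- no cycle. Running total: 2
Add edge (1,3) w=2 -- no cycle. Running total: 4
Add edge (1,7) w=2 -- no cycle. Running total: 6
Add edge (7,8) w=2 -- no cycle. Running total: 8
Skip edge (6,7) w=3 -- would create cycle
Add edge (2,6) w=4 -- no cycle. Running total: 12
Skip edge (2,4) w=5 -- would create cycle
Skip edge (4,8) w=5 -- would create cycle
Add edge (5,8) w=5 -- no cycle. Running total: 17

MST edges: (1,6,w=1), (4,7,w=1), (1,3,w=2), (1,7,w=2), (7,8,w=2), (2,6,w=4), (5,8,w=5)
Total MST weight: 1 + 1 + 2 + 2 + 2 + 4 + 5 = 17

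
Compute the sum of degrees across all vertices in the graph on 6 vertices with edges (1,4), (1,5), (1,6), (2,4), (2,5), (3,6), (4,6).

Step 1: Count edges incident to each vertex:
  deg(1) = 3 (neighbors: 4, 5, 6)
  deg(2) = 2 (neighbors: 4, 5)
  deg(3) = 1 (neighbors: 6)
  deg(4) = 3 (neighbors: 1, 2, 6)
  deg(5) = 2 (neighbors: 1, 2)
  deg(6) = 3 (neighbors: 1, 3, 4)

Step 2: Sum all degrees:
  3 + 2 + 1 + 3 + 2 + 3 = 14

Verification: sum of degrees = 2 * |E| = 2 * 7 = 14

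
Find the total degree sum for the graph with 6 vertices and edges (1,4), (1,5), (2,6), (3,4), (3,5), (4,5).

Step 1: Count edges incident to each vertex:
  deg(1) = 2 (neighbors: 4, 5)
  deg(2) = 1 (neighbors: 6)
  deg(3) = 2 (neighbors: 4, 5)
  deg(4) = 3 (neighbors: 1, 3, 5)
  deg(5) = 3 (neighbors: 1, 3, 4)
  deg(6) = 1 (neighbors: 2)

Step 2: Sum all degrees:
  2 + 1 + 2 + 3 + 3 + 1 = 12

Verification: sum of degrees = 2 * |E| = 2 * 6 = 12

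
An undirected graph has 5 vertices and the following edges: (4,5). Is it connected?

Step 1: Build adjacency list from edges:
  1: (none)
  2: (none)
  3: (none)
  4: 5
  5: 4

Step 2: Run BFS/DFS from vertex 1:
  Visited: {1}
  Reached 1 of 5 vertices

Step 3: Only 1 of 5 vertices reached. Graph is disconnected.
Connected components: {1}, {2}, {3}, {4, 5}
Answer: No, the graph is not connected (4 components).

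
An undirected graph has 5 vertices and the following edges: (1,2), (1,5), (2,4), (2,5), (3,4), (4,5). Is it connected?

Step 1: Build adjacency list from edges:
  1: 2, 5
  2: 1, 4, 5
  3: 4
  4: 2, 3, 5
  5: 1, 2, 4

Step 2: Run BFS/DFS from vertex 1:
  Visited: {1, 2, 5, 4, 3}
  Reached 5 of 5 vertices

Step 3: All 5 vertices reached from vertex 1, so the graph is connected.
Answer: Yes, the graph is connected.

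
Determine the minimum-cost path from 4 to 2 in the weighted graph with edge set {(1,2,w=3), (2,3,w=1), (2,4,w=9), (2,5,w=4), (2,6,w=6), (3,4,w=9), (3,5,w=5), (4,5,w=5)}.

Step 1: Build adjacency list with weights:
  1: 2(w=3)
  2: 1(w=3), 3(w=1), 4(w=9), 5(w=4), 6(w=6)
  3: 2(w=1), 4(w=9), 5(w=5)
  4: 2(w=9), 3(w=9), 5(w=5)
  5: 2(w=4), 3(w=5), 4(w=5)
  6: 2(w=6)

Step 2: Apply Dijkstra's algorithm from vertex 4:
  Visit vertex 4 (distance=0)
    Update dist[2] = 9
    Update dist[3] = 9
    Update dist[5] = 5
  Visit vertex 5 (distance=5)
  Visit vertex 2 (distance=9)
    Update dist[1] = 12
    Update dist[6] = 15

Step 3: Shortest path: 4 -> 2
Total weight: 9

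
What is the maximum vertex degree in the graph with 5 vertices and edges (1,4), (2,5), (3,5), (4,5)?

Step 1: Count edges incident to each vertex:
  deg(1) = 1 (neighbors: 4)
  deg(2) = 1 (neighbors: 5)
  deg(3) = 1 (neighbors: 5)
  deg(4) = 2 (neighbors: 1, 5)
  deg(5) = 3 (neighbors: 2, 3, 4)

Step 2: Find maximum:
  max(1, 1, 1, 2, 3) = 3 (vertex 5)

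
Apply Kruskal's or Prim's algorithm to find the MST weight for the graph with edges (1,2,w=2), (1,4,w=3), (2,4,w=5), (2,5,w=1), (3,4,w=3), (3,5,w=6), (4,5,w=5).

Apply Kruskal's algorithm (sort edges by weight, add if no cycle):

Sorted edges by weight:
  (2,5) w=1
  (1,2) w=2
  (1,4) w=3
  (3,4) w=3
  (2,4) w=5
  (4,5) w=5
  (3,5) w=6

Add edge (2,5) w=1 -- no cycle. Running total: 1
Add edge (1,2) w=2 -- no cycle. Running total: 3
Add edge (1,4) w=3 -- no cycle. Running total: 6
Add edge (3,4) w=3 -- no cycle. Running total: 9

MST edges: (2,5,w=1), (1,2,w=2), (1,4,w=3), (3,4,w=3)
Total MST weight: 1 + 2 + 3 + 3 = 9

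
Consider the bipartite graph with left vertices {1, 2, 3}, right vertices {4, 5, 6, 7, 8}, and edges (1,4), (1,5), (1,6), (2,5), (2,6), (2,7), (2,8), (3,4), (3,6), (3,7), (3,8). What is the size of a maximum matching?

Step 1: List the neighbors of each left vertex:
  1: 4, 5, 6
  2: 5, 6, 7, 8
  3: 4, 6, 7, 8

Step 2: Greedily match left vertices, then look for augmenting paths:
  Match 1 -- 4
  Match 2 -- 5
  Match 3 -- 6
  No augmenting path remains.

Step 3: Verify this is maximum:
  Matching size 3 = min(|L|, |R|) = min(3, 5), which is an upper bound, so this matching is maximum.

Maximum matching: {(1,4), (2,5), (3,6)}
Size: 3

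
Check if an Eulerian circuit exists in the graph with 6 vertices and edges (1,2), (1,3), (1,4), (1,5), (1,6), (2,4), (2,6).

Step 1: Find the degree of each vertex:
  deg(1) = 5
  deg(2) = 3
  deg(3) = 1
  deg(4) = 2
  deg(5) = 1
  deg(6) = 2

Step 2: Count vertices with odd degree:
  Odd-degree vertices: 1, 2, 3, 5 (4 total)

Step 3: Apply Euler's theorem:
  - Eulerian circuit exists iff graph is connected and all vertices have even degree
  - Eulerian path exists iff graph is connected and has 0 or 2 odd-degree vertices

Graph has 4 odd-degree vertices (need 0 or 2).
Neither Eulerian path nor Eulerian circuit exists.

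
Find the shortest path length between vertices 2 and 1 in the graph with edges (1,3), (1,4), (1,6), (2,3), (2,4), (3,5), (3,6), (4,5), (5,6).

Step 1: Build adjacency list:
  1: 3, 4, 6
  2: 3, 4
  3: 1, 2, 5, 6
  4: 1, 2, 5
  5: 3, 4, 6
  6: 1, 3, 5

Step 2: BFS from vertex 2 to find shortest path to 1:
  vertex 3 reached at distance 1
  vertex 4 reached at distance 1
  vertex 1 reached at distance 2

Step 3: Shortest path: 2 -> 3 -> 1
Path length: 2 edges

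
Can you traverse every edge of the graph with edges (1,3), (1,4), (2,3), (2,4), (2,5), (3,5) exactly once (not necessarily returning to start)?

Step 1: Find the degree of each vertex:
  deg(1) = 2
  deg(2) = 3
  deg(3) = 3
  deg(4) = 2
  deg(5) = 2

Step 2: Count vertices with odd degree:
  Odd-degree vertices: 2, 3 (2 total)

Step 3: Apply Euler's theorem:
  - Eulerian circuit exists iff graph is connected and all vertices have even degree
  - Eulerian path exists iff graph is connected and has 0 or 2 odd-degree vertices

Graph is connected with exactly 2 odd-degree vertices (2, 3).
Eulerian path exists (starting and ending at the odd-degree vertices), but no Eulerian circuit.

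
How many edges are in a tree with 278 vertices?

A tree on n vertices always has exactly n - 1 edges.
For n = 278: edges = 278 - 1 = 277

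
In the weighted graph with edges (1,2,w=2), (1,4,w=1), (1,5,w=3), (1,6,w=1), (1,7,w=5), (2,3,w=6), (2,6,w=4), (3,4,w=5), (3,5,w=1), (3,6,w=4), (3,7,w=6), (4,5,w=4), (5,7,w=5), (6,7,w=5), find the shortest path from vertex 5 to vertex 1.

Step 1: Build adjacency list with weights:
  1: 2(w=2), 4(w=1), 5(w=3), 6(w=1), 7(w=5)
  2: 1(w=2), 3(w=6), 6(w=4)
  3: 2(w=6), 4(w=5), 5(w=1), 6(w=4), 7(w=6)
  4: 1(w=1), 3(w=5), 5(w=4)
  5: 1(w=3), 3(w=1), 4(w=4), 7(w=5)
  6: 1(w=1), 2(w=4), 3(w=4), 7(w=5)
  7: 1(w=5), 3(w=6), 5(w=5), 6(w=5)

Step 2: Apply Dijkstra's algorithm from vertex 5:
  Visit vertex 5 (distance=0)
    Update dist[1] = 3
    Update dist[3] = 1
    Update dist[4] = 4
    Update dist[7] = 5
  Visit vertex 3 (distance=1)
    Update dist[2] = 7
    Update dist[6] = 5
  Visit vertex 1 (distance=3)
    Update dist[2] = 5
    Update dist[6] = 4

Step 3: Shortest path: 5 -> 1
Total weight: 3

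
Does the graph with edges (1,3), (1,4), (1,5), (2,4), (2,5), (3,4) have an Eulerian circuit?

Step 1: Find the degree of each vertex:
  deg(1) = 3
  deg(2) = 2
  deg(3) = 2
  deg(4) = 3
  deg(5) = 2

Step 2: Count vertices with odd degree:
  Odd-degree vertices: 1, 4 (2 total)

Step 3: Apply Euler's theorem:
  - Eulerian circuit exists iff graph is connected and all vertices have even degree
  - Eulerian path exists iff graph is connected and has 0 or 2 odd-degree vertices

Graph is connected with exactly 2 odd-degree vertices (1, 4).
Eulerian path exists (starting and ending at the odd-degree vertices), but no Eulerian circuit.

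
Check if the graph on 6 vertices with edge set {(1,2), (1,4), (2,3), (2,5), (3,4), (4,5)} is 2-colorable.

Step 1: Attempt 2-coloring using BFS:
  Start at vertex 1, assign color 0
  Color vertex 2 with color 1 (neighbor of 1)
  Color vertex 4 with color 1 (neighbor of 1)
  Color vertex 3 with color 0 (neighbor of 2)
  Color vertex 5 with color 0 (neighbor of 2)
  Start new component at vertex 6, assign color 0

Step 2: 2-coloring succeeded. No conflicts found.
  Set A (color 0): {1, 3, 5, 6}
  Set B (color 1): {2, 4}

The graph is bipartite with partition {1, 3, 5, 6}, {2, 4}.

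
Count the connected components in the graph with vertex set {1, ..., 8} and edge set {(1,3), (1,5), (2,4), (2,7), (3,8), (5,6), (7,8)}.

Step 1: Build adjacency list from edges:
  1: 3, 5
  2: 4, 7
  3: 1, 8
  4: 2
  5: 1, 6
  6: 5
  7: 2, 8
  8: 3, 7

Step 2: Run BFS/DFS from vertex 1:
  Visited: {1, 3, 5, 8, 6, 7, 2, 4}
  Reached 8 of 8 vertices

Step 3: All 8 vertices reached from vertex 1, so the graph is connected.
Number of connected components: 1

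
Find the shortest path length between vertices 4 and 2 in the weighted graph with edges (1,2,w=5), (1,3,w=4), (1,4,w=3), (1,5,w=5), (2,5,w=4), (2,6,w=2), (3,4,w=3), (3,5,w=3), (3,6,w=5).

Step 1: Build adjacency list with weights:
  1: 2(w=5), 3(w=4), 4(w=3), 5(w=5)
  2: 1(w=5), 5(w=4), 6(w=2)
  3: 1(w=4), 4(w=3), 5(w=3), 6(w=5)
  4: 1(w=3), 3(w=3)
  5: 1(w=5), 2(w=4), 3(w=3)
  6: 2(w=2), 3(w=5)

Step 2: Apply Dijkstra's algorithm from vertex 4:
  Visit vertex 4 (distance=0)
    Update dist[1] = 3
    Update dist[3] = 3
  Visit vertex 1 (distance=3)
    Update dist[2] = 8
    Update dist[5] = 8
  Visit vertex 3 (distance=3)
    Update dist[5] = 6
    Update dist[6] = 8
  Visit vertex 5 (distance=6)
  Visit vertex 2 (distance=8)

Step 3: Shortest path: 4 -> 1 -> 2
Total weight: 3 + 5 = 8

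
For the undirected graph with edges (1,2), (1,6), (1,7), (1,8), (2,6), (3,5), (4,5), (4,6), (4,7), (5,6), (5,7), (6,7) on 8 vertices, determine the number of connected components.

Step 1: Build adjacency list from edges:
  1: 2, 6, 7, 8
  2: 1, 6
  3: 5
  4: 5, 6, 7
  5: 3, 4, 6, 7
  6: 1, 2, 4, 5, 7
  7: 1, 4, 5, 6
  8: 1

Step 2: Run BFS/DFS from vertex 1:
  Visited: {1, 2, 6, 7, 8, 4, 5, 3}
  Reached 8 of 8 vertices

Step 3: All 8 vertices reached from vertex 1, so the graph is connected.
Number of connected components: 1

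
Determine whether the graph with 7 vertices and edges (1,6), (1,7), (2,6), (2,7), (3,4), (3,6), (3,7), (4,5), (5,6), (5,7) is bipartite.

Step 1: Attempt 2-coloring using BFS:
  Start at vertex 1, assign color 0
  Color vertex 6 with color 1 (neighbor of 1)
  Color vertex 7 with color 1 (neighbor of 1)
  Color vertex 2 with color 0 (neighbor of 6)
  Color vertex 3 with color 0 (neighbor of 6)
  Color vertex 5 with color 0 (neighbor of 6)
  Color vertex 4 with color 1 (neighbor of 3)

Step 2: 2-coloring succeeded. No conflicts found.
  Set A (color 0): {1, 2, 3, 5}
  Set B (color 1): {4, 6, 7}

The graph is bipartite with partition {1, 2, 3, 5}, {4, 6, 7}.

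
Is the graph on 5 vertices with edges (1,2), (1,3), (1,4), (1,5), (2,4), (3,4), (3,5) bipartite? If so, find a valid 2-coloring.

Step 1: Attempt 2-coloring using BFS:
  Start at vertex 1, assign color 0
  Color vertex 2 with color 1 (neighbor of 1)
  Color vertex 3 with color 1 (neighbor of 1)
  Color vertex 4 with color 1 (neighbor of 1)
  Color vertex 5 with color 1 (neighbor of 1)

Step 2: Conflict found! Vertices 2 and 4 are adjacent but have the same color.
This means the graph contains an odd cycle.

The graph is NOT bipartite.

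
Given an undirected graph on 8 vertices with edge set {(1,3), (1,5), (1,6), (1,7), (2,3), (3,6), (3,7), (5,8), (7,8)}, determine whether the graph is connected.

Step 1: Build adjacency list from edges:
  1: 3, 5, 6, 7
  2: 3
  3: 1, 2, 6, 7
  4: (none)
  5: 1, 8
  6: 1, 3
  7: 1, 3, 8
  8: 5, 7

Step 2: Run BFS/DFS from vertex 1:
  Visited: {1, 3, 5, 6, 7, 2, 8}
  Reached 7 of 8 vertices

Step 3: Only 7 of 8 vertices reached. Graph is disconnected.
Connected components: {1, 2, 3, 5, 6, 7, 8}, {4}
Answer: No, the graph is not connected (2 components).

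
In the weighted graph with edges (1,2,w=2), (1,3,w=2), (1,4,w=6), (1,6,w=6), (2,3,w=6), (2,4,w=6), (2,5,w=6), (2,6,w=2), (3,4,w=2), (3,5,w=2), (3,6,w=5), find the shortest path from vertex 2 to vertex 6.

Step 1: Build adjacency list with weights:
  1: 2(w=2), 3(w=2), 4(w=6), 6(w=6)
  2: 1(w=2), 3(w=6), 4(w=6), 5(w=6), 6(w=2)
  3: 1(w=2), 2(w=6), 4(w=2), 5(w=2), 6(w=5)
  4: 1(w=6), 2(w=6), 3(w=2)
  5: 2(w=6), 3(w=2)
  6: 1(w=6), 2(w=2), 3(w=5)

Step 2: Apply Dijkstra's algorithm from vertex 2:
  Visit vertex 2 (distance=0)
    Update dist[1] = 2
    Update dist[3] = 6
    Update dist[4] = 6
    Update dist[5] = 6
    Update dist[6] = 2
  Visit vertex 1 (distance=2)
    Update dist[3] = 4
  Visit vertex 6 (distance=2)

Step 3: Shortest path: 2 -> 6
Total weight: 2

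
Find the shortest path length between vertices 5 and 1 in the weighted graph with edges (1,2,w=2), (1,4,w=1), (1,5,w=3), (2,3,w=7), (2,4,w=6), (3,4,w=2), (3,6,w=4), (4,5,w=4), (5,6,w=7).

Step 1: Build adjacency list with weights:
  1: 2(w=2), 4(w=1), 5(w=3)
  2: 1(w=2), 3(w=7), 4(w=6)
  3: 2(w=7), 4(w=2), 6(w=4)
  4: 1(w=1), 2(w=6), 3(w=2), 5(w=4)
  5: 1(w=3), 4(w=4), 6(w=7)
  6: 3(w=4), 5(w=7)

Step 2: Apply Dijkstra's algorithm from vertex 5:
  Visit vertex 5 (distance=0)
    Update dist[1] = 3
    Update dist[4] = 4
    Update dist[6] = 7
  Visit vertex 1 (distance=3)
    Update dist[2] = 5

Step 3: Shortest path: 5 -> 1
Total weight: 3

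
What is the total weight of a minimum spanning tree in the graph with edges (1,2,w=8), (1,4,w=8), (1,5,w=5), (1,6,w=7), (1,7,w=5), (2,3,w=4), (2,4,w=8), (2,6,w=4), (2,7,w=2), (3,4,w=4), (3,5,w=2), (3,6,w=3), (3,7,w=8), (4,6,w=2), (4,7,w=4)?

Apply Kruskal's algorithm (sort edges by weight, add if no cycle):

Sorted edges by weight:
  (2,7) w=2
  (3,5) w=2
  (4,6) w=2
  (3,6) w=3
  (2,6) w=4
  (2,3) w=4
  (3,4) w=4
  (4,7) w=4
  (1,5) w=5
  (1,7) w=5
  (1,6) w=7
  (1,4) w=8
  (1,2) w=8
  (2,4) w=8
  (3,7) w=8

Add edge (2,7) w=2 -- no cycle. Running total: 2
Add edge (3,5) w=2 -- no cycle. Running total: 4
Add edge (4,6) w=2 -- no cycle. Running total: 6
Add edge (3,6) w=3 -- no cycle. Running total: 9
Add edge (2,6) w=4 -- no cycle. Running total: 13
Skip edge (2,3) w=4 -- would create cycle
Skip edge (3,4) w=4 -- would create cycle
Skip edge (4,7) w=4 -- would create cycle
Add edge (1,5) w=5 -- no cycle. Running total: 18

MST edges: (2,7,w=2), (3,5,w=2), (4,6,w=2), (3,6,w=3), (2,6,w=4), (1,5,w=5)
Total MST weight: 2 + 2 + 2 + 3 + 4 + 5 = 18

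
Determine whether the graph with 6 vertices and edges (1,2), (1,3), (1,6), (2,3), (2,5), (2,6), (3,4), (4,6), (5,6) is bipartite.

Step 1: Attempt 2-coloring using BFS:
  Start at vertex 1, assign color 0
  Color vertex 2 with color 1 (neighbor of 1)
  Color vertex 3 with color 1 (neighbor of 1)
  Color vertex 6 with color 1 (neighbor of 1)

Step 2: Conflict found! Vertices 2 and 3 are adjacent but have the same color.
This means the graph contains an odd cycle.

The graph is NOT bipartite.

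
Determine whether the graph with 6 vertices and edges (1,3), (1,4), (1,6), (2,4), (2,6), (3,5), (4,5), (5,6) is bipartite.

Step 1: Attempt 2-coloring using BFS:
  Start at vertex 1, assign color 0
  Color vertex 3 with color 1 (neighbor of 1)
  Color vertex 4 with color 1 (neighbor of 1)
  Color vertex 6 with color 1 (neighbor of 1)
  Color vertex 5 with color 0 (neighbor of 3)
  Color vertex 2 with color 0 (neighbor of 4)

Step 2: 2-coloring succeeded. No conflicts found.
  Set A (color 0): {1, 2, 5}
  Set B (color 1): {3, 4, 6}

The graph is bipartite with partition {1, 2, 5}, {3, 4, 6}.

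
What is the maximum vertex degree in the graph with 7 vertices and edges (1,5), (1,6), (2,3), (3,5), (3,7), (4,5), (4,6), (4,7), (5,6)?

Step 1: Count edges incident to each vertex:
  deg(1) = 2 (neighbors: 5, 6)
  deg(2) = 1 (neighbors: 3)
  deg(3) = 3 (neighbors: 2, 5, 7)
  deg(4) = 3 (neighbors: 5, 6, 7)
  deg(5) = 4 (neighbors: 1, 3, 4, 6)
  deg(6) = 3 (neighbors: 1, 4, 5)
  deg(7) = 2 (neighbors: 3, 4)

Step 2: Find maximum:
  max(2, 1, 3, 3, 4, 3, 2) = 4 (vertex 5)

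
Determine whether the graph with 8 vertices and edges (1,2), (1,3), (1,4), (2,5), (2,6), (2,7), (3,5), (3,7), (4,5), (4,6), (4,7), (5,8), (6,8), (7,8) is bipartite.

Step 1: Attempt 2-coloring using BFS:
  Start at vertex 1, assign color 0
  Color vertex 2 with color 1 (neighbor of 1)
  Color vertex 3 with color 1 (neighbor of 1)
  Color vertex 4 with color 1 (neighbor of 1)
  Color vertex 5 with color 0 (neighbor of 2)
  Color vertex 6 with color 0 (neighbor of 2)
  Color vertex 7 with color 0 (neighbor of 2)
  Color vertex 8 with color 1 (neighbor of 5)

Step 2: 2-coloring succeeded. No conflicts found.
  Set A (color 0): {1, 5, 6, 7}
  Set B (color 1): {2, 3, 4, 8}

The graph is bipartite with partition {1, 5, 6, 7}, {2, 3, 4, 8}.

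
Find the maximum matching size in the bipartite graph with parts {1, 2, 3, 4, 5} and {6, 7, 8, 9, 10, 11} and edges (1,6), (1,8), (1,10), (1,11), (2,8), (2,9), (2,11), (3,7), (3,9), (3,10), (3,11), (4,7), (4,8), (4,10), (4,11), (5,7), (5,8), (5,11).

Step 1: List the neighbors of each left vertex:
  1: 6, 8, 10, 11
  2: 8, 9, 11
  3: 7, 9, 10, 11
  4: 7, 8, 10, 11
  5: 7, 8, 11

Step 2: Greedily match left vertices, then look for augmenting paths:
  Match 1 -- 6
  Match 2 -- 8
  Match 3 -- 7
  Match 4 -- 10
  Match 5 -- 11
  No augmenting path remains.

Step 3: Verify this is maximum:
  Matching size 5 = min(|L|, |R|) = min(5, 6), which is an upper bound, so this matching is maximum.

Maximum matching: {(1,6), (2,8), (3,7), (4,10), (5,11)}
Size: 5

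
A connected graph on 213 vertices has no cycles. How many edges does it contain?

A tree on n vertices always has exactly n - 1 edges.
For n = 213: edges = 213 - 1 = 212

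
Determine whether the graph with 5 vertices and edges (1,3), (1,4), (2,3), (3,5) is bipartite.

Step 1: Attempt 2-coloring using BFS:
  Start at vertex 1, assign color 0
  Color vertex 3 with color 1 (neighbor of 1)
  Color vertex 4 with color 1 (neighbor of 1)
  Color vertex 2 with color 0 (neighbor of 3)
  Color vertex 5 with color 0 (neighbor of 3)

Step 2: 2-coloring succeeded. No conflicts found.
  Set A (color 0): {1, 2, 5}
  Set B (color 1): {3, 4}

The graph is bipartite with partition {1, 2, 5}, {3, 4}.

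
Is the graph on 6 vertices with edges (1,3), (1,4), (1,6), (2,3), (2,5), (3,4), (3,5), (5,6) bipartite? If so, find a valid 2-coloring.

Step 1: Attempt 2-coloring using BFS:
  Start at vertex 1, assign color 0
  Color vertex 3 with color 1 (neighbor of 1)
  Color vertex 4 with color 1 (neighbor of 1)
  Color vertex 6 with color 1 (neighbor of 1)
  Color vertex 2 with color 0 (neighbor of 3)

Step 2: Conflict found! Vertices 3 and 4 are adjacent but have the same color.
This means the graph contains an odd cycle.

The graph is NOT bipartite.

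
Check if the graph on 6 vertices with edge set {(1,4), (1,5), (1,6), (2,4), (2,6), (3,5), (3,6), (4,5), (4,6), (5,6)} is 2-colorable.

Step 1: Attempt 2-coloring using BFS:
  Start at vertex 1, assign color 0
  Color vertex 4 with color 1 (neighbor of 1)
  Color vertex 5 with color 1 (neighbor of 1)
  Color vertex 6 with color 1 (neighbor of 1)
  Color vertex 2 with color 0 (neighbor of 4)

Step 2: Conflict found! Vertices 4 and 5 are adjacent but have the same color.
This means the graph contains an odd cycle.

The graph is NOT bipartite.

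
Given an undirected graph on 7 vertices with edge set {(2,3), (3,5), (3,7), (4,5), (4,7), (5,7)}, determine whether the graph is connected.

Step 1: Build adjacency list from edges:
  1: (none)
  2: 3
  3: 2, 5, 7
  4: 5, 7
  5: 3, 4, 7
  6: (none)
  7: 3, 4, 5

Step 2: Run BFS/DFS from vertex 1:
  Visited: {1}
  Reached 1 of 7 vertices

Step 3: Only 1 of 7 vertices reached. Graph is disconnected.
Connected components: {1}, {2, 3, 4, 5, 7}, {6}
Answer: No, the graph is not connected (3 components).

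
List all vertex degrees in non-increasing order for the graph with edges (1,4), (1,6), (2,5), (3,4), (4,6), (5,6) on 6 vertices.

Step 1: Count edges incident to each vertex:
  deg(1) = 2 (neighbors: 4, 6)
  deg(2) = 1 (neighbors: 5)
  deg(3) = 1 (neighbors: 4)
  deg(4) = 3 (neighbors: 1, 3, 6)
  deg(5) = 2 (neighbors: 2, 6)
  deg(6) = 3 (neighbors: 1, 4, 5)

Step 2: Sort degrees in non-increasing order:
  Degrees: [2, 1, 1, 3, 2, 3] -> sorted: [3, 3, 2, 2, 1, 1]

Degree sequence: [3, 3, 2, 2, 1, 1]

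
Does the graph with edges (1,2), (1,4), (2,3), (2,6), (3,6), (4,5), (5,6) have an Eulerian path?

Step 1: Find the degree of each vertex:
  deg(1) = 2
  deg(2) = 3
  deg(3) = 2
  deg(4) = 2
  deg(5) = 2
  deg(6) = 3

Step 2: Count vertices with odd degree:
  Odd-degree vertices: 2, 6 (2 total)

Step 3: Apply Euler's theorem:
  - Eulerian circuit exists iff graph is connected and all vertices have even degree
  - Eulerian path exists iff graph is connected and has 0 or 2 odd-degree vertices

Graph is connected with exactly 2 odd-degree vertices (2, 6).
Eulerian path exists (starting and ending at the odd-degree vertices), but no Eulerian circuit.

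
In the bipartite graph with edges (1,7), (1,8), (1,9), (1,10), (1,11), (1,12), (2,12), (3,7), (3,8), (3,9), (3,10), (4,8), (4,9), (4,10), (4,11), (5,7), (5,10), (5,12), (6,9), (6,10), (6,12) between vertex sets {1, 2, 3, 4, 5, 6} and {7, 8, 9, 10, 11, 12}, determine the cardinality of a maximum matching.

Step 1: List the neighbors of each left vertex:
  1: 7, 8, 9, 10, 11, 12
  2: 12
  3: 7, 8, 9, 10
  4: 8, 9, 10, 11
  5: 7, 10, 12
  6: 9, 10, 12

Step 2: Greedily match left vertices, then look for augmenting paths:
  Match 1 -- 7
  Match 2 -- 12
  Match 3 -- 8
  Match 4 -- 11
  Match 5 -- 10
  Match 6 -- 9
  No augmenting path remains.

Step 3: Verify this is maximum:
  Matching size 6 = min(|L|, |R|) = min(6, 6), which is an upper bound, so this matching is maximum.

Maximum matching: {(1,7), (2,12), (3,8), (4,11), (5,10), (6,9)}
Size: 6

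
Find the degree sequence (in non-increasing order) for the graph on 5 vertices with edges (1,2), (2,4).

Step 1: Count edges incident to each vertex:
  deg(1) = 1 (neighbors: 2)
  deg(2) = 2 (neighbors: 1, 4)
  deg(3) = 0 (neighbors: none)
  deg(4) = 1 (neighbors: 2)
  deg(5) = 0 (neighbors: none)

Step 2: Sort degrees in non-increasing order:
  Degrees: [1, 2, 0, 1, 0] -> sorted: [2, 1, 1, 0, 0]

Degree sequence: [2, 1, 1, 0, 0]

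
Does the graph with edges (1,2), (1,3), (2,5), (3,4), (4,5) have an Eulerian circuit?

Step 1: Find the degree of each vertex:
  deg(1) = 2
  deg(2) = 2
  deg(3) = 2
  deg(4) = 2
  deg(5) = 2

Step 2: Count vertices with odd degree:
  All vertices have even degree (0 odd-degree vertices)

Step 3: Apply Euler's theorem:
  - Eulerian circuit exists iff graph is connected and all vertices have even degree
  - Eulerian path exists iff graph is connected and has 0 or 2 odd-degree vertices

Graph is connected with 0 odd-degree vertices.
Both Eulerian circuit and Eulerian path exist.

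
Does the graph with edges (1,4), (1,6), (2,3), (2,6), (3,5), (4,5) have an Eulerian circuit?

Step 1: Find the degree of each vertex:
  deg(1) = 2
  deg(2) = 2
  deg(3) = 2
  deg(4) = 2
  deg(5) = 2
  deg(6) = 2

Step 2: Count vertices with odd degree:
  All vertices have even degree (0 odd-degree vertices)

Step 3: Apply Euler's theorem:
  - Eulerian circuit exists iff graph is connected and all vertices have even degree
  - Eulerian path exists iff graph is connected and has 0 or 2 odd-degree vertices

Graph is connected with 0 odd-degree vertices.
Both Eulerian circuit and Eulerian path exist.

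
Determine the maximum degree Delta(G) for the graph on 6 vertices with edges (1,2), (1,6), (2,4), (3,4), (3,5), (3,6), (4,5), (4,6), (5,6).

Step 1: Count edges incident to each vertex:
  deg(1) = 2 (neighbors: 2, 6)
  deg(2) = 2 (neighbors: 1, 4)
  deg(3) = 3 (neighbors: 4, 5, 6)
  deg(4) = 4 (neighbors: 2, 3, 5, 6)
  deg(5) = 3 (neighbors: 3, 4, 6)
  deg(6) = 4 (neighbors: 1, 3, 4, 5)

Step 2: Find maximum:
  max(2, 2, 3, 4, 3, 4) = 4 (vertex 4)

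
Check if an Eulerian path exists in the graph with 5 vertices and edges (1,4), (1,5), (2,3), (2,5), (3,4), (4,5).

Step 1: Find the degree of each vertex:
  deg(1) = 2
  deg(2) = 2
  deg(3) = 2
  deg(4) = 3
  deg(5) = 3

Step 2: Count vertices with odd degree:
  Odd-degree vertices: 4, 5 (2 total)

Step 3: Apply Euler's theorem:
  - Eulerian circuit exists iff graph is connected and all vertices have even degree
  - Eulerian path exists iff graph is connected and has 0 or 2 odd-degree vertices

Graph is connected with exactly 2 odd-degree vertices (4, 5).
Eulerian path exists (starting and ending at the odd-degree vertices), but no Eulerian circuit.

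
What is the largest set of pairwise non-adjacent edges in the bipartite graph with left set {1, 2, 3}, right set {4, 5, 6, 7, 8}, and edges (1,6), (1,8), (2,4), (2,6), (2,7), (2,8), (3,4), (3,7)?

Step 1: List the neighbors of each left vertex:
  1: 6, 8
  2: 4, 6, 7, 8
  3: 4, 7

Step 2: Greedily match left vertices, then look for augmenting paths:
  Match 1 -- 6
  Match 2 -- 4
  Match 3 -- 7
  No augmenting path remains.

Step 3: Verify this is maximum:
  Matching size 3 = min(|L|, |R|) = min(3, 5), which is an upper bound, so this matching is maximum.

Maximum matching: {(1,6), (2,4), (3,7)}
Size: 3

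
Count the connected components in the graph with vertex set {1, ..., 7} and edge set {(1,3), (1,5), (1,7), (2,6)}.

Step 1: Build adjacency list from edges:
  1: 3, 5, 7
  2: 6
  3: 1
  4: (none)
  5: 1
  6: 2
  7: 1

Step 2: Run BFS/DFS from vertex 1:
  Visited: {1, 3, 5, 7}
  Reached 4 of 7 vertices

Step 3: Only 4 of 7 vertices reached. Graph is disconnected.
Connected components: {1, 3, 5, 7}, {2, 6}, {4}
Number of connected components: 3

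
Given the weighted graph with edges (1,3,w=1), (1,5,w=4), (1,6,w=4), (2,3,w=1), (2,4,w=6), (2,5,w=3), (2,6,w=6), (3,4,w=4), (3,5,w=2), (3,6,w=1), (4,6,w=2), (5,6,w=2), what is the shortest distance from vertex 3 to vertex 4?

Step 1: Build adjacency list with weights:
  1: 3(w=1), 5(w=4), 6(w=4)
  2: 3(w=1), 4(w=6), 5(w=3), 6(w=6)
  3: 1(w=1), 2(w=1), 4(w=4), 5(w=2), 6(w=1)
  4: 2(w=6), 3(w=4), 6(w=2)
  5: 1(w=4), 2(w=3), 3(w=2), 6(w=2)
  6: 1(w=4), 2(w=6), 3(w=1), 4(w=2), 5(w=2)

Step 2: Apply Dijkstra's algorithm from vertex 3:
  Visit vertex 3 (distance=0)
    Update dist[1] = 1
    Update dist[2] = 1
    Update dist[4] = 4
    Update dist[5] = 2
    Update dist[6] = 1
  Visit vertex 1 (distance=1)
  Visit vertex 2 (distance=1)
  Visit vertex 6 (distance=1)
    Update dist[4] = 3
  Visit vertex 5 (distance=2)
  Visit vertex 4 (distance=3)

Step 3: Shortest path: 3 -> 6 -> 4
Total weight: 1 + 2 = 3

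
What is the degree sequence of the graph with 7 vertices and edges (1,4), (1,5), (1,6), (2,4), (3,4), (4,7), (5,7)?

Step 1: Count edges incident to each vertex:
  deg(1) = 3 (neighbors: 4, 5, 6)
  deg(2) = 1 (neighbors: 4)
  deg(3) = 1 (neighbors: 4)
  deg(4) = 4 (neighbors: 1, 2, 3, 7)
  deg(5) = 2 (neighbors: 1, 7)
  deg(6) = 1 (neighbors: 1)
  deg(7) = 2 (neighbors: 4, 5)

Step 2: Sort degrees in non-increasing order:
  Degrees: [3, 1, 1, 4, 2, 1, 2] -> sorted: [4, 3, 2, 2, 1, 1, 1]

Degree sequence: [4, 3, 2, 2, 1, 1, 1]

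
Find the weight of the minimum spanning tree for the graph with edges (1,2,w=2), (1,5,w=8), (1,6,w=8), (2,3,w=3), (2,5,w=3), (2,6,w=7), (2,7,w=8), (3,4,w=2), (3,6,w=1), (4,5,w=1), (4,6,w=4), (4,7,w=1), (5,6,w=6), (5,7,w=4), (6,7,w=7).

Apply Kruskal's algorithm (sort edges by weight, add if no cycle):

Sorted edges by weight:
  (3,6) w=1
  (4,5) w=1
  (4,7) w=1
  (1,2) w=2
  (3,4) w=2
  (2,3) w=3
  (2,5) w=3
  (4,6) w=4
  (5,7) w=4
  (5,6) w=6
  (2,6) w=7
  (6,7) w=7
  (1,6) w=8
  (1,5) w=8
  (2,7) w=8

Add edge (3,6) w=1 -- no cycle. Running total: 1
Add edge (4,5) w=1 -- no cycle. Running total: 2
Add edge (4,7) w=1 -- no cycle. Running total: 3
Add edge (1,2) w=2 -- no cycle. Running total: 5
Add edge (3,4) w=2 -- no cycle. Running total: 7
Add edge (2,3) w=3 -- no cycle. Running total: 10

MST edges: (3,6,w=1), (4,5,w=1), (4,7,w=1), (1,2,w=2), (3,4,w=2), (2,3,w=3)
Total MST weight: 1 + 1 + 1 + 2 + 2 + 3 = 10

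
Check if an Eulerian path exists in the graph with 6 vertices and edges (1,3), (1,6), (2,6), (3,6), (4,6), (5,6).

Step 1: Find the degree of each vertex:
  deg(1) = 2
  deg(2) = 1
  deg(3) = 2
  deg(4) = 1
  deg(5) = 1
  deg(6) = 5

Step 2: Count vertices with odd degree:
  Odd-degree vertices: 2, 4, 5, 6 (4 total)

Step 3: Apply Euler's theorem:
  - Eulerian circuit exists iff graph is connected and all vertices have even degree
  - Eulerian path exists iff graph is connected and has 0 or 2 odd-degree vertices

Graph has 4 odd-degree vertices (need 0 or 2).
Neither Eulerian path nor Eulerian circuit exists.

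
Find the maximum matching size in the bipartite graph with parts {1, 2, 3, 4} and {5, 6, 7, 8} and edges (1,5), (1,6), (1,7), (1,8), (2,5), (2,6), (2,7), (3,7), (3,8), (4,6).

Step 1: List the neighbors of each left vertex:
  1: 5, 6, 7, 8
  2: 5, 6, 7
  3: 7, 8
  4: 6

Step 2: Greedily match left vertices, then look for augmenting paths:
  Match 1 -- 8
  Match 2 -- 5
  Match 3 -- 7
  Match 4 -- 6
  No augmenting path remains.

Step 3: Verify this is maximum:
  Matching size 4 = min(|L|, |R|) = min(4, 4), which is an upper bound, so this matching is maximum.

Maximum matching: {(1,8), (2,5), (3,7), (4,6)}
Size: 4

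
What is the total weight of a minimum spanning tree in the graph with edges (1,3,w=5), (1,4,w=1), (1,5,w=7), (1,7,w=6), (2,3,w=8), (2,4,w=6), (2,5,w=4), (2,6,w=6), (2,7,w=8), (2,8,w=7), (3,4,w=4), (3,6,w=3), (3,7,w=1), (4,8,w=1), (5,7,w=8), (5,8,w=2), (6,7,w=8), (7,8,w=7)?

Apply Kruskal's algorithm (sort edges by weight, add if no cycle):

Sorted edges by weight:
  (1,4) w=1
  (3,7) w=1
  (4,8) w=1
  (5,8) w=2
  (3,6) w=3
  (2,5) w=4
  (3,4) w=4
  (1,3) w=5
  (1,7) w=6
  (2,4) w=6
  (2,6) w=6
  (1,5) w=7
  (2,8) w=7
  (7,8) w=7
  (2,7) w=8
  (2,3) w=8
  (5,7) w=8
  (6,7) w=8

Add edge (1,4) w=1 -- no cycle. Running total: 1
Add edge (3,7) w=1 -- no cycle. Running total: 2
Add edge (4,8) w=1 -- no cycle. Running total: 3
Add edge (5,8) w=2 -- no cycle. Running total: 5
Add edge (3,6) w=3 -- no cycle. Running total: 8
Add edge (2,5) w=4 -- no cycle. Running total: 12
Add edge (3,4) w=4 -- no cycle. Running total: 16

MST edges: (1,4,w=1), (3,7,w=1), (4,8,w=1), (5,8,w=2), (3,6,w=3), (2,5,w=4), (3,4,w=4)
Total MST weight: 1 + 1 + 1 + 2 + 3 + 4 + 4 = 16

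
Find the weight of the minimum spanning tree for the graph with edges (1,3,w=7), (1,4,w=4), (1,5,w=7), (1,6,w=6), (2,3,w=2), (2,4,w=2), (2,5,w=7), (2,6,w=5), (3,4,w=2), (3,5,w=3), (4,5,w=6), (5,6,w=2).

Apply Kruskal's algorithm (sort edges by weight, add if no cycle):

Sorted edges by weight:
  (2,4) w=2
  (2,3) w=2
  (3,4) w=2
  (5,6) w=2
  (3,5) w=3
  (1,4) w=4
  (2,6) w=5
  (1,6) w=6
  (4,5) w=6
  (1,3) w=7
  (1,5) w=7
  (2,5) w=7

Add edge (2,4) w=2 -- no cycle. Running total: 2
Add edge (2,3) w=2 -- no cycle. Running total: 4
Skip edge (3,4) w=2 -- would create cycle
Add edge (5,6) w=2 -- no cycle. Running total: 6
Add edge (3,5) w=3 -- no cycle. Running total: 9
Add edge (1,4) w=4 -- no cycle. Running total: 13

MST edges: (2,4,w=2), (2,3,w=2), (5,6,w=2), (3,5,w=3), (1,4,w=4)
Total MST weight: 2 + 2 + 2 + 3 + 4 = 13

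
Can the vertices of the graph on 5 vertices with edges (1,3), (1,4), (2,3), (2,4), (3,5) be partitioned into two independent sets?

Step 1: Attempt 2-coloring using BFS:
  Start at vertex 1, assign color 0
  Color vertex 3 with color 1 (neighbor of 1)
  Color vertex 4 with color 1 (neighbor of 1)
  Color vertex 2 with color 0 (neighbor of 3)
  Color vertex 5 with color 0 (neighbor of 3)

Step 2: 2-coloring succeeded. No conflicts found.
  Set A (color 0): {1, 2, 5}
  Set B (color 1): {3, 4}

The graph is bipartite with partition {1, 2, 5}, {3, 4}.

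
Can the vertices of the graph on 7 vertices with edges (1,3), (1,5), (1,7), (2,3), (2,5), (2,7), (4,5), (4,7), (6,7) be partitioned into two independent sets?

Step 1: Attempt 2-coloring using BFS:
  Start at vertex 1, assign color 0
  Color vertex 3 with color 1 (neighbor of 1)
  Color vertex 5 with color 1 (neighbor of 1)
  Color vertex 7 with color 1 (neighbor of 1)
  Color vertex 2 with color 0 (neighbor of 3)
  Color vertex 4 with color 0 (neighbor of 5)
  Color vertex 6 with color 0 (neighbor of 7)

Step 2: 2-coloring succeeded. No conflicts found.
  Set A (color 0): {1, 2, 4, 6}
  Set B (color 1): {3, 5, 7}

The graph is bipartite with partition {1, 2, 4, 6}, {3, 5, 7}.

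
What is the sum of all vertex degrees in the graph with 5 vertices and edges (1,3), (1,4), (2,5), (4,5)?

Step 1: Count edges incident to each vertex:
  deg(1) = 2 (neighbors: 3, 4)
  deg(2) = 1 (neighbors: 5)
  deg(3) = 1 (neighbors: 1)
  deg(4) = 2 (neighbors: 1, 5)
  deg(5) = 2 (neighbors: 2, 4)

Step 2: Sum all degrees:
  2 + 1 + 1 + 2 + 2 = 8

Verification: sum of degrees = 2 * |E| = 2 * 4 = 8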